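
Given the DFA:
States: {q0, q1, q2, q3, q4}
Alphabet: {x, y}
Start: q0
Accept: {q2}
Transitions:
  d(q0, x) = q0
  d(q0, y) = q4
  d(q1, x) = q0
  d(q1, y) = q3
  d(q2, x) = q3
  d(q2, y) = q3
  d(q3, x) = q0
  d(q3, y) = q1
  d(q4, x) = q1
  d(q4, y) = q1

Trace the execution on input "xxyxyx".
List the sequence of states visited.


Input: xxyxyx
d(q0, x) = q0
d(q0, x) = q0
d(q0, y) = q4
d(q4, x) = q1
d(q1, y) = q3
d(q3, x) = q0


q0 -> q0 -> q0 -> q4 -> q1 -> q3 -> q0


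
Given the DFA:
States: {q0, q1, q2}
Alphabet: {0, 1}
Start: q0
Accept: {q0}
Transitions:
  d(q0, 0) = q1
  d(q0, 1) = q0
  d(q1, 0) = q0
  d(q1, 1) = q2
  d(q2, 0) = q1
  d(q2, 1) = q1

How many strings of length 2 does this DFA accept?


Enumerating all length-2 strings:
  "00" -> q0 [accept]
  "01" -> q2 [reject]
  "10" -> q1 [reject]
  "11" -> q0 [accept]

2 out of 4


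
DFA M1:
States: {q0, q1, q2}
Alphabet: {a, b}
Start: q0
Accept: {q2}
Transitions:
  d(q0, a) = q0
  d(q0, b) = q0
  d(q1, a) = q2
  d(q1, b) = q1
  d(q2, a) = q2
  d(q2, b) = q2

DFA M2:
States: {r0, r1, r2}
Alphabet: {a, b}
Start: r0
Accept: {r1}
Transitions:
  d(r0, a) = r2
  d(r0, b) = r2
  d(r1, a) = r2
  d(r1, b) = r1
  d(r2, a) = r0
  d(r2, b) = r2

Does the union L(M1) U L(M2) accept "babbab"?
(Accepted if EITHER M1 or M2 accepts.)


M1: final=q0 accepted=False
M2: final=r2 accepted=False

No, union rejects (neither accepts)


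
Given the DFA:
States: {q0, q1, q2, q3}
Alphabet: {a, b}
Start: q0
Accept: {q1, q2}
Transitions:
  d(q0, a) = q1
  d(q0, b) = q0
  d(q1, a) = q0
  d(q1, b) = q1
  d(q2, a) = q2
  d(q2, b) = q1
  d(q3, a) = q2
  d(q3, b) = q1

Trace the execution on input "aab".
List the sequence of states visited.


Input: aab
d(q0, a) = q1
d(q1, a) = q0
d(q0, b) = q0


q0 -> q1 -> q0 -> q0


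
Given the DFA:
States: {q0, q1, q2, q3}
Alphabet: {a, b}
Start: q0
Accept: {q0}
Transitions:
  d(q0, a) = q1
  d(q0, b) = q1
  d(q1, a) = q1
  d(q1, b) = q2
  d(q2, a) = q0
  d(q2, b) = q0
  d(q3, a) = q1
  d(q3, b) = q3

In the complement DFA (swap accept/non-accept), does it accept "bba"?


Trace: q0 -> q1 -> q2 -> q0
Final: q0
Original accept: {q0}
Complement: q0 is in original accept

No, complement rejects (original accepts)


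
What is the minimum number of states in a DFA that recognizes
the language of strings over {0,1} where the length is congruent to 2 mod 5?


States track (length) mod 5.
Need 5 states: one per remainder 0..4; accept = remainder 2.

5


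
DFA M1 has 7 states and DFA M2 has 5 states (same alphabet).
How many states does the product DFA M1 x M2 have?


Product construction pairs every M1 state with every M2 state.
7 * 5 = 35

35


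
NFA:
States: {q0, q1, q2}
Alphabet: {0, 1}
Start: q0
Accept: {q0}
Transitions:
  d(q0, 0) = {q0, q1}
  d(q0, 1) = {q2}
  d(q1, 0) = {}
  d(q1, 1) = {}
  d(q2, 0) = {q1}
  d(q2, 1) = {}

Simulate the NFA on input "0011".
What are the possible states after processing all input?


Start: {q0}
  --0--> {q0, q1}
  --0--> {q0, q1}
  --1--> {q2}
  --1--> {}

{} (empty set, no valid transitions)


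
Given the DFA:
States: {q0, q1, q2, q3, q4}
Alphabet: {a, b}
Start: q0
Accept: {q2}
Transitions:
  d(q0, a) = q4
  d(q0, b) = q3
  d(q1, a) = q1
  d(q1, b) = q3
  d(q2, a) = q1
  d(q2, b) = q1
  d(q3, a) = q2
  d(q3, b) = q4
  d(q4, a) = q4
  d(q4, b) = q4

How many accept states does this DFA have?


Accept states listed: {q2}
Counting: q2(1)

1


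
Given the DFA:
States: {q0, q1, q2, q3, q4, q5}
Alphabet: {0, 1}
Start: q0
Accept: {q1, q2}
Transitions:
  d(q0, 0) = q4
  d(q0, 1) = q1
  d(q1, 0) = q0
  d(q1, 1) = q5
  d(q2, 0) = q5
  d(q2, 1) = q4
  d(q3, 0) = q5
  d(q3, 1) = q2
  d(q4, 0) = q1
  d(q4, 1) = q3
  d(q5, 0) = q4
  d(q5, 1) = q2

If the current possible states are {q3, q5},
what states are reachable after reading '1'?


Apply transition on '1' from each current state:
  d(q3, 1) = q2
  d(q5, 1) = q2

{q2}


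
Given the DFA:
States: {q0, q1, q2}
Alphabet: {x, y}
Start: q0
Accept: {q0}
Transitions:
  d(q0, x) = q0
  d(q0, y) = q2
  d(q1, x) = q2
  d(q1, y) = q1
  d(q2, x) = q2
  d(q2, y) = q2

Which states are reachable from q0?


BFS from q0:
  layer 0: {q0}
  layer 1: {q2}

{q0, q2}


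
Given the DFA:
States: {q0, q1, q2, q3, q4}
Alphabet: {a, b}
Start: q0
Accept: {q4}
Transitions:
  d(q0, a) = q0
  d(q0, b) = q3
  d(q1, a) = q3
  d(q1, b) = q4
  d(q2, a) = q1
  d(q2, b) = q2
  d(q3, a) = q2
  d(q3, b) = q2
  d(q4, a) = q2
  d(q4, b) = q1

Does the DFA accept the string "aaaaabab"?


Trace: q0 -> q0 -> q0 -> q0 -> q0 -> q0 -> q3 -> q2 -> q2
Final state: q2
Accept states: {q4}

No, rejected (final state q2 is not an accept state)


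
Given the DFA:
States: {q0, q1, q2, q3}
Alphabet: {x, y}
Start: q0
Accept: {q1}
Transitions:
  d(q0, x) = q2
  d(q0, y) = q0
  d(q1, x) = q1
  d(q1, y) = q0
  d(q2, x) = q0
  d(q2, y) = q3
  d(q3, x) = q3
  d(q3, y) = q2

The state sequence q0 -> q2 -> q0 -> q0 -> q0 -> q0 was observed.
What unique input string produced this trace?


Trace back each transition to find the symbol:
  q0 --[x]--> q2
  q2 --[x]--> q0
  q0 --[y]--> q0
  q0 --[y]--> q0
  q0 --[y]--> q0

"xxyyy"


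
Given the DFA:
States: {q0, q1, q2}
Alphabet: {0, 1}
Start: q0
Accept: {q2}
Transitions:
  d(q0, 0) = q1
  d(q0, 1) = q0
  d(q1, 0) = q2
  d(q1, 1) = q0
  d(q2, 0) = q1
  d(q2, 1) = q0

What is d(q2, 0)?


Looking up transition d(q2, 0)

q1


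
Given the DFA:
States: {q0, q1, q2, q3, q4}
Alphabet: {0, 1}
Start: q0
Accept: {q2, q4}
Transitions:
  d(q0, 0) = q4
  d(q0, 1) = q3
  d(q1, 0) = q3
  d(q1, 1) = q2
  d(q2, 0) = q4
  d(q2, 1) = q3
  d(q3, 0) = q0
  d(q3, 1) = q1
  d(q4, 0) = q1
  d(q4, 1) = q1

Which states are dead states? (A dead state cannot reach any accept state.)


Forward reachability from each state:
  q0 -> reaches accept state q2 (live)
  q1 -> reaches accept state q2 (live)
  q2 -> reaches accept state q2 (live)
  q3 -> reaches accept state q2 (live)
  q4 -> reaches accept state q2 (live)

None (all states can reach an accept state)


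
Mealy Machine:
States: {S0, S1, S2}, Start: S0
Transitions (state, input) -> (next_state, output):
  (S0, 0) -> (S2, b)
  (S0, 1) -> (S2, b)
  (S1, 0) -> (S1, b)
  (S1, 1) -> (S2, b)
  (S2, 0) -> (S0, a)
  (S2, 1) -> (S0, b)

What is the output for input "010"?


Step-by-step:
  (S0, 0) -> (S2, b)
  (S2, 1) -> (S0, b)
  (S0, 0) -> (S2, b)

"bbb"


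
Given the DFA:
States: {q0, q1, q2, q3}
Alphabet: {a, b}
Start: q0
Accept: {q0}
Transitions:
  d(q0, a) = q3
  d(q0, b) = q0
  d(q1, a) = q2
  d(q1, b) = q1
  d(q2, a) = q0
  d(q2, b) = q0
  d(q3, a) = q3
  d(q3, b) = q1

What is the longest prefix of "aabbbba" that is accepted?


Run the DFA, marking each prefix where the state is accepting:
  "" -> q0 [accept]
  "a" -> q3 [reject]
  "aa" -> q3 [reject]
  "aab" -> q1 [reject]
  "aabb" -> q1 [reject]
  "aabbb" -> q1 [reject]
  "aabbbb" -> q1 [reject]
  "aabbbba" -> q2 [reject]

""


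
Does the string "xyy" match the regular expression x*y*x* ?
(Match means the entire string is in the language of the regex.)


|string| = 3; first = 'x'; last = 'y'

Yes, "xyy" matches x*y*x*


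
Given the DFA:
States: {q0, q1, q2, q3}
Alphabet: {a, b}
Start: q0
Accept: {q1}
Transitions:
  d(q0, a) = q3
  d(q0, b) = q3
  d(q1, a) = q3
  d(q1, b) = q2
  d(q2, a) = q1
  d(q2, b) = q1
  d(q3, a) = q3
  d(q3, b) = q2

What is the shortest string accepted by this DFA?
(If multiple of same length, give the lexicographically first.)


BFS by string length (lex-first path to each state shown):
  len 0: q0<-""
  len 1: q3<-"a"
  len 2: q2<-"ab", q3<-"aa"
  len 3: q1<-"aba", q2<-"aab", q3<-"aaa"
Found accept state at length 3.

"aba"


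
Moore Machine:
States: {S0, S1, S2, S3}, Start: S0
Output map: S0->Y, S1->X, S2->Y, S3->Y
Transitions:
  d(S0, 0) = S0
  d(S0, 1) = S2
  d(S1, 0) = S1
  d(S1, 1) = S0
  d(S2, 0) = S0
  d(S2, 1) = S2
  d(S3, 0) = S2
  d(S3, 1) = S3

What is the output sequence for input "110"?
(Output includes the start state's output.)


Start: S0 (output Y)
  --1--> S2 (output Y)
  --1--> S2 (output Y)
  --0--> S0 (output Y)

"YYYY"


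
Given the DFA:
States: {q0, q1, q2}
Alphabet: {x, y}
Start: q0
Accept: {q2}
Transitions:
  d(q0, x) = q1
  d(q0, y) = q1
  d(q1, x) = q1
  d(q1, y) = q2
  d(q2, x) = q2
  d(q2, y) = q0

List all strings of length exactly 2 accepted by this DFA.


All strings of length 2: 4 total
Accepted: 2

"xy", "yy"


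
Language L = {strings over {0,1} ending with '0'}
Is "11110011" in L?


last symbol = '1'

No, "11110011" is not in L


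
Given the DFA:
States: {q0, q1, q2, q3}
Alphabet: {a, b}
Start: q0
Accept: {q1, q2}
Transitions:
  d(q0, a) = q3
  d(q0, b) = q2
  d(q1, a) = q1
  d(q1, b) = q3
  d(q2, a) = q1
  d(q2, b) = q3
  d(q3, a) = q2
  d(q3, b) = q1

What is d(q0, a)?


Looking up transition d(q0, a)

q3


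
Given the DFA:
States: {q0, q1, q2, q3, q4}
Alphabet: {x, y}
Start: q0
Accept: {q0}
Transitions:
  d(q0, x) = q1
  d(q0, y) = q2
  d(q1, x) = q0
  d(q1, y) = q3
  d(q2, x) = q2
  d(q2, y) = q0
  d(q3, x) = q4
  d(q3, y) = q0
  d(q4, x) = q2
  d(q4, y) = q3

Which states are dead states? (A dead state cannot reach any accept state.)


Forward reachability from each state:
  q0 -> reaches accept state q0 (live)
  q1 -> reaches accept state q0 (live)
  q2 -> reaches accept state q0 (live)
  q3 -> reaches accept state q0 (live)
  q4 -> reaches accept state q0 (live)

None (all states can reach an accept state)


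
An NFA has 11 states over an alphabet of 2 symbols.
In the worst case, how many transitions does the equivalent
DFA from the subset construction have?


Subset construction: one DFA state per subset of NFA states = 2^11 = 2048 states.
Each DFA state has 2 outgoing transitions: 2048 * 2 = 4096

4096


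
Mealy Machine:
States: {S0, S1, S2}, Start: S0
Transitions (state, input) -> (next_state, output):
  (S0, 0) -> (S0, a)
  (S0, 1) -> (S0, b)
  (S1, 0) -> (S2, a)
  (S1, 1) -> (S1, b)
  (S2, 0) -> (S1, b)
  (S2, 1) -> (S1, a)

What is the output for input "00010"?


Step-by-step:
  (S0, 0) -> (S0, a)
  (S0, 0) -> (S0, a)
  (S0, 0) -> (S0, a)
  (S0, 1) -> (S0, b)
  (S0, 0) -> (S0, a)

"aaaba"


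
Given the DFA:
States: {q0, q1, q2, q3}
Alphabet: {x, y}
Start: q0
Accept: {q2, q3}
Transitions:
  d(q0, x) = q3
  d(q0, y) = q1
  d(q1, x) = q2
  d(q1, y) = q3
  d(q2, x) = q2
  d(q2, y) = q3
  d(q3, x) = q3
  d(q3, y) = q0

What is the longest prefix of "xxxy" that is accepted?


Run the DFA, marking each prefix where the state is accepting:
  "" -> q0 [reject]
  "x" -> q3 [accept]
  "xx" -> q3 [accept]
  "xxx" -> q3 [accept]
  "xxxy" -> q0 [reject]

"xxx"


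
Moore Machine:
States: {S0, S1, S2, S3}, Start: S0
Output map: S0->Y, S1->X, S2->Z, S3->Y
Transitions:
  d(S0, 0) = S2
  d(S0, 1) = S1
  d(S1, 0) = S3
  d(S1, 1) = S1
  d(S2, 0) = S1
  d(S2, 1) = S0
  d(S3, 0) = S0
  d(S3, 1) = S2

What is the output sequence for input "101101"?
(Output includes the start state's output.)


Start: S0 (output Y)
  --1--> S1 (output X)
  --0--> S3 (output Y)
  --1--> S2 (output Z)
  --1--> S0 (output Y)
  --0--> S2 (output Z)
  --1--> S0 (output Y)

"YXYZYZY"


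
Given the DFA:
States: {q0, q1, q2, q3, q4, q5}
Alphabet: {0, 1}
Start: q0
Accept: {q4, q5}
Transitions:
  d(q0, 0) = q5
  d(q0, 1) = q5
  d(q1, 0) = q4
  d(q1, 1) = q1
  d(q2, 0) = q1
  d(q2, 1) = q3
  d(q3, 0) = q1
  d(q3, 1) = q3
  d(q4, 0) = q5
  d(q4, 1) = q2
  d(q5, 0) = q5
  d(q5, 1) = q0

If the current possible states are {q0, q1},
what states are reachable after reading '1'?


Apply transition on '1' from each current state:
  d(q0, 1) = q5
  d(q1, 1) = q1

{q1, q5}


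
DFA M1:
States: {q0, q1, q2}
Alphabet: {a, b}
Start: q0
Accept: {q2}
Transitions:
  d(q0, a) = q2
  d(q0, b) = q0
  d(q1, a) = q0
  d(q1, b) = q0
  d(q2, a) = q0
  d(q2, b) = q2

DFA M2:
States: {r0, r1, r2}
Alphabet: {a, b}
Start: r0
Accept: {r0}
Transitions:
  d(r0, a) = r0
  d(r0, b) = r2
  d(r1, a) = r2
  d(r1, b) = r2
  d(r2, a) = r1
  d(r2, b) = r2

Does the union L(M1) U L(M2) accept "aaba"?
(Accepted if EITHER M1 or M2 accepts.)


M1: final=q2 accepted=True
M2: final=r1 accepted=False

Yes, union accepts


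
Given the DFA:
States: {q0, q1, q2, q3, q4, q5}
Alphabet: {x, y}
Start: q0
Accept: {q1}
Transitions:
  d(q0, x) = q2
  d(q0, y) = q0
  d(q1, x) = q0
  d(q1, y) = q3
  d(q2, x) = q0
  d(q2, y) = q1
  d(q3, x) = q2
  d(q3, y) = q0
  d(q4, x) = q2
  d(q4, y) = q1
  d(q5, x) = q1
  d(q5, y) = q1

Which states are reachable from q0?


BFS from q0:
  layer 0: {q0}
  layer 1: {q2}
  layer 2: {q1}
  layer 3: {q3}

{q0, q1, q2, q3}


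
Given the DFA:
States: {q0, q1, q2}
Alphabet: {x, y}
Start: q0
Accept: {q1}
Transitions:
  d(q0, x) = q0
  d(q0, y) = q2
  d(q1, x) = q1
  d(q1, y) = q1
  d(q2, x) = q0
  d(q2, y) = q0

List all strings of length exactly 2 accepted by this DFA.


All strings of length 2: 4 total
Accepted: 0

None


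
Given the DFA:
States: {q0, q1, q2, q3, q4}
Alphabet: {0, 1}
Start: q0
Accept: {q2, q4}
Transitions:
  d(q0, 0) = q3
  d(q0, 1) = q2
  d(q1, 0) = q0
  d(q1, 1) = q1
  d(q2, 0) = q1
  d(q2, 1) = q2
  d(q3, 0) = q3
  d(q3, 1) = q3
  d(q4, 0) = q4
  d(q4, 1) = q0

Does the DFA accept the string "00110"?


Trace: q0 -> q3 -> q3 -> q3 -> q3 -> q3
Final state: q3
Accept states: {q2, q4}

No, rejected (final state q3 is not an accept state)


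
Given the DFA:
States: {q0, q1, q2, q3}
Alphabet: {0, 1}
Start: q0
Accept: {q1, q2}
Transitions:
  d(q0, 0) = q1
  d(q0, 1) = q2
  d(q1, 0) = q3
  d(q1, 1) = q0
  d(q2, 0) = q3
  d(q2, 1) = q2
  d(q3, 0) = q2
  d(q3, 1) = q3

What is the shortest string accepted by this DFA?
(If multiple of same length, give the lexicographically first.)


BFS by string length (lex-first path to each state shown):
  len 0: q0<-""
  len 1: q1<-"0", q2<-"1"
Found accept state at length 1.

"0"


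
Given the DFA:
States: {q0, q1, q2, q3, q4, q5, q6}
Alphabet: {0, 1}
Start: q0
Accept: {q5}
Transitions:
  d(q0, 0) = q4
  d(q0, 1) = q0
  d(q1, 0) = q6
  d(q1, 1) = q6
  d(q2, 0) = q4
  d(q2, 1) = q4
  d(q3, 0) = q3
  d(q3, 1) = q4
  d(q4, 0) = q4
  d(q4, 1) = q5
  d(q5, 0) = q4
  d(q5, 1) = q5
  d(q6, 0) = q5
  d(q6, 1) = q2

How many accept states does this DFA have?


Accept states listed: {q5}
Counting: q5(1)

1


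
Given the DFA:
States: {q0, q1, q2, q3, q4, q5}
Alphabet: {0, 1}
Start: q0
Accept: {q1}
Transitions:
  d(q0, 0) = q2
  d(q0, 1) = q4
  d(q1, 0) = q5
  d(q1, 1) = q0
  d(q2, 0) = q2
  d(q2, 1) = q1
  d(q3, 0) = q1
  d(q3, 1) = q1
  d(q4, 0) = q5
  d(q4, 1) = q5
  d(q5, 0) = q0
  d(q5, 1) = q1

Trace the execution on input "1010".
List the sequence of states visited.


Input: 1010
d(q0, 1) = q4
d(q4, 0) = q5
d(q5, 1) = q1
d(q1, 0) = q5


q0 -> q4 -> q5 -> q1 -> q5


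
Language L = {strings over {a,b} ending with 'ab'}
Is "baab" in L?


last two symbols = 'ab'

Yes, "baab" is in L


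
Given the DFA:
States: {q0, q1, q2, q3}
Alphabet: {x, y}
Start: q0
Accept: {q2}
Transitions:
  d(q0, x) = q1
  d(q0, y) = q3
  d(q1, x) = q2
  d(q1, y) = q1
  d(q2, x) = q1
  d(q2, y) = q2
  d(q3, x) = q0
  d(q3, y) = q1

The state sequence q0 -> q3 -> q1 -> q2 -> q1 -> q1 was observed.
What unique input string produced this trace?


Trace back each transition to find the symbol:
  q0 --[y]--> q3
  q3 --[y]--> q1
  q1 --[x]--> q2
  q2 --[x]--> q1
  q1 --[y]--> q1

"yyxxy"


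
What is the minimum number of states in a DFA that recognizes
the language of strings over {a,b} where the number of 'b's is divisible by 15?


States track (count of 'b') mod 15.
Need 15 states: one per remainder 0..14; accept = remainder 0.

15


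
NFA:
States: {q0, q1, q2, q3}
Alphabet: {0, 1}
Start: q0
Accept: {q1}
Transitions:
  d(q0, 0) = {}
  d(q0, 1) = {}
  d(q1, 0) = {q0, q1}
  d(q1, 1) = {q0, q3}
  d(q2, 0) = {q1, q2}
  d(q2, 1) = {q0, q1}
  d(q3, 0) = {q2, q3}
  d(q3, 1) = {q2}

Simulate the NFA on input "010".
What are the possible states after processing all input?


Start: {q0}
  --0--> {}
  --1--> {}
  --0--> {}

{} (empty set, no valid transitions)


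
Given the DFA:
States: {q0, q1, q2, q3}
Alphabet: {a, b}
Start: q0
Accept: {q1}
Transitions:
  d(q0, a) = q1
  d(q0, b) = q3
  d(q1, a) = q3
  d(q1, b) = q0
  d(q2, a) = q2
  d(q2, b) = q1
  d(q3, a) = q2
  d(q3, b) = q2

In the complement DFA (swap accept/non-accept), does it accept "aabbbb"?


Trace: q0 -> q1 -> q3 -> q2 -> q1 -> q0 -> q3
Final: q3
Original accept: {q1}
Complement: q3 is not in original accept

Yes, complement accepts (original rejects)


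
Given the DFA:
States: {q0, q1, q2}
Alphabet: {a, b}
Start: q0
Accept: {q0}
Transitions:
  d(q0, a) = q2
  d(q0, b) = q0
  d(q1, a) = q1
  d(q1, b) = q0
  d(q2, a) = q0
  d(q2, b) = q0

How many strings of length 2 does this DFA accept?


Enumerating all length-2 strings:
  "aa" -> q0 [accept]
  "ab" -> q0 [accept]
  "ba" -> q2 [reject]
  "bb" -> q0 [accept]

3 out of 4


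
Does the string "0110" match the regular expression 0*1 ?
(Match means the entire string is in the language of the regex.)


|string| = 4; first = '0'; last = '0'

No, "0110" does not match 0*1


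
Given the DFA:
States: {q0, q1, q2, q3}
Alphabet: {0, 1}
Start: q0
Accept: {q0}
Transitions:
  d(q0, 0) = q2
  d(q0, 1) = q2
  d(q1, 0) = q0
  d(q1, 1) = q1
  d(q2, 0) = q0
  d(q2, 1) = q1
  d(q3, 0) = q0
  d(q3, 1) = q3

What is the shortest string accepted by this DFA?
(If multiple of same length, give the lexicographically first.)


BFS by string length (lex-first path to each state shown):
  len 0: q0<-""
Found accept state at length 0.

"" (empty string)


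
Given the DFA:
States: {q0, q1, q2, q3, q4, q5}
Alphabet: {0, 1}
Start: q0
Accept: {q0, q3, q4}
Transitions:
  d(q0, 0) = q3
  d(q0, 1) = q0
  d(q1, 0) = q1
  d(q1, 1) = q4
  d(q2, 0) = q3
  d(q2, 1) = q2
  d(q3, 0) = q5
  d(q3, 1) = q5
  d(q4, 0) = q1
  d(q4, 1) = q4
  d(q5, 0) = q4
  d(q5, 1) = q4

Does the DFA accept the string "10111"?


Trace: q0 -> q0 -> q3 -> q5 -> q4 -> q4
Final state: q4
Accept states: {q0, q3, q4}

Yes, accepted (final state q4 is an accept state)


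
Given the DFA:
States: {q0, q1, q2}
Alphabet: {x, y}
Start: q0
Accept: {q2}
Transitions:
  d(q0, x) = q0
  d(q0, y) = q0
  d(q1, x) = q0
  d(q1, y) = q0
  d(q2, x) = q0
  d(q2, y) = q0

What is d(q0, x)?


Looking up transition d(q0, x)

q0


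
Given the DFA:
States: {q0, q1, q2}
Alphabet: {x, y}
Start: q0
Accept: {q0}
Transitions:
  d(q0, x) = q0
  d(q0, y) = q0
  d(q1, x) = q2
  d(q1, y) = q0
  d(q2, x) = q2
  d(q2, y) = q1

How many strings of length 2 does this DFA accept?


Enumerating all length-2 strings:
  "xx" -> q0 [accept]
  "xy" -> q0 [accept]
  "yx" -> q0 [accept]
  "yy" -> q0 [accept]

4 out of 4


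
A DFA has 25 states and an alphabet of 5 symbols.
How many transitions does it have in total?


Each state has exactly one transition per symbol.
25 * 5 = 125

125


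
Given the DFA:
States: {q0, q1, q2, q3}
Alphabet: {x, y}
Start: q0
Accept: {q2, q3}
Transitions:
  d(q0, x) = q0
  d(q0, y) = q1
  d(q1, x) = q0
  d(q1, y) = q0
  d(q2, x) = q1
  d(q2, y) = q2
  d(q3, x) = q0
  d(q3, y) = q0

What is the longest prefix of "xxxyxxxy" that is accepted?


Run the DFA, marking each prefix where the state is accepting:
  "" -> q0 [reject]
  "x" -> q0 [reject]
  "xx" -> q0 [reject]
  "xxx" -> q0 [reject]
  "xxxy" -> q1 [reject]
  "xxxyx" -> q0 [reject]
  "xxxyxx" -> q0 [reject]
  "xxxyxxx" -> q0 [reject]
  "xxxyxxxy" -> q1 [reject]

No prefix is accepted


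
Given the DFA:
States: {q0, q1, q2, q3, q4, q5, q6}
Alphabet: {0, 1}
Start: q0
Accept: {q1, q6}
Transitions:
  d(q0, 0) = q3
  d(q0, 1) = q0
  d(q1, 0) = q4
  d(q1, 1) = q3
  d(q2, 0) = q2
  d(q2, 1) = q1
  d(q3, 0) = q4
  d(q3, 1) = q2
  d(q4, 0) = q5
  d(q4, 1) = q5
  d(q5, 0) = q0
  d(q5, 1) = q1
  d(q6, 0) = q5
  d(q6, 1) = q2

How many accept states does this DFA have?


Accept states listed: {q1, q6}
Counting: q1(1) q6(2)

2


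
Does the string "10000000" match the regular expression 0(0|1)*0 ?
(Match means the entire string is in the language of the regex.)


|string| = 8; first = '1'; last = '0'

No, "10000000" does not match 0(0|1)*0


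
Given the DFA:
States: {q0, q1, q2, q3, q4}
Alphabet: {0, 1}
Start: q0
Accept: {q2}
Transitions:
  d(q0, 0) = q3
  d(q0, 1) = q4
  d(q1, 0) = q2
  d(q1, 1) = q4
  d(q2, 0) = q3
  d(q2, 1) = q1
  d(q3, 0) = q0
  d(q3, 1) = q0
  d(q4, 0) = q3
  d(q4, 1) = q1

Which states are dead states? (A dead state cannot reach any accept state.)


Forward reachability from each state:
  q0 -> reaches accept state q2 (live)
  q1 -> reaches accept state q2 (live)
  q2 -> reaches accept state q2 (live)
  q3 -> reaches accept state q2 (live)
  q4 -> reaches accept state q2 (live)

None (all states can reach an accept state)


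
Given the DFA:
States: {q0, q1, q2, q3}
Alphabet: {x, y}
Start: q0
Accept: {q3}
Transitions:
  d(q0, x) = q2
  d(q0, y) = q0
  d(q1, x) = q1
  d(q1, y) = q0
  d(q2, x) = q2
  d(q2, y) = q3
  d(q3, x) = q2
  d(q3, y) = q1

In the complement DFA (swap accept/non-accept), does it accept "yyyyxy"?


Trace: q0 -> q0 -> q0 -> q0 -> q0 -> q2 -> q3
Final: q3
Original accept: {q3}
Complement: q3 is in original accept

No, complement rejects (original accepts)


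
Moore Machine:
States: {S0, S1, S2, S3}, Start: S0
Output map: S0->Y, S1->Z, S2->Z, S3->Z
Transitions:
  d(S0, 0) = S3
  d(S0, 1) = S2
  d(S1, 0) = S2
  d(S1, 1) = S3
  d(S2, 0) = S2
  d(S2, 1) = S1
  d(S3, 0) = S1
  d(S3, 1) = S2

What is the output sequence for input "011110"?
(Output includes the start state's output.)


Start: S0 (output Y)
  --0--> S3 (output Z)
  --1--> S2 (output Z)
  --1--> S1 (output Z)
  --1--> S3 (output Z)
  --1--> S2 (output Z)
  --0--> S2 (output Z)

"YZZZZZZ"


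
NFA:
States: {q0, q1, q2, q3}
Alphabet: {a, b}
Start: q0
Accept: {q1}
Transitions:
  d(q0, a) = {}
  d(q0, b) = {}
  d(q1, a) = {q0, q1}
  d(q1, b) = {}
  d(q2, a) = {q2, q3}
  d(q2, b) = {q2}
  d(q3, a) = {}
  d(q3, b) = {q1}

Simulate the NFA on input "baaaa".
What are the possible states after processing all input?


Start: {q0}
  --b--> {}
  --a--> {}
  --a--> {}
  --a--> {}
  --a--> {}

{} (empty set, no valid transitions)


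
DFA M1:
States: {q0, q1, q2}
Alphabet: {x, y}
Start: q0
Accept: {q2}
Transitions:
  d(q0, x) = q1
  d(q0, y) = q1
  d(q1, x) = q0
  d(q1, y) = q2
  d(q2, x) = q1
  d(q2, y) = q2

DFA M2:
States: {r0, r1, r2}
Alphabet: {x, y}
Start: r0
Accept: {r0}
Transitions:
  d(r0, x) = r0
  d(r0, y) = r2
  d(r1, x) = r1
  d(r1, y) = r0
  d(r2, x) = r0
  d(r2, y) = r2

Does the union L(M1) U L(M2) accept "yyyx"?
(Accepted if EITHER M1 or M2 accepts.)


M1: final=q1 accepted=False
M2: final=r0 accepted=True

Yes, union accepts


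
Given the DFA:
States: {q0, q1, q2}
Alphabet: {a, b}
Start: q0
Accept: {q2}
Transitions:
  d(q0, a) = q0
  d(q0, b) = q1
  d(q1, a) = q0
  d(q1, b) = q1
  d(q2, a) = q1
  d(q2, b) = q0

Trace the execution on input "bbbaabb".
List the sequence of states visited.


Input: bbbaabb
d(q0, b) = q1
d(q1, b) = q1
d(q1, b) = q1
d(q1, a) = q0
d(q0, a) = q0
d(q0, b) = q1
d(q1, b) = q1


q0 -> q1 -> q1 -> q1 -> q0 -> q0 -> q1 -> q1


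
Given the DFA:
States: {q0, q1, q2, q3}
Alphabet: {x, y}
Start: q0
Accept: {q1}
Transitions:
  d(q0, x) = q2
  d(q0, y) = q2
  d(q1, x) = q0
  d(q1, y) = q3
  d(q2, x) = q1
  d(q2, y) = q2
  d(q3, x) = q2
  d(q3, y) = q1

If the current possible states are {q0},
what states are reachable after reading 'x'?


Apply transition on 'x' from each current state:
  d(q0, x) = q2

{q2}


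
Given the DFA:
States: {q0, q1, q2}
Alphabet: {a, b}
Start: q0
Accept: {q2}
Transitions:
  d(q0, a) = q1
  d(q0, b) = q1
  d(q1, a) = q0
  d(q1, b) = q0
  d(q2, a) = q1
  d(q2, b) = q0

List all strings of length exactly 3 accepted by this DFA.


All strings of length 3: 8 total
Accepted: 0

None


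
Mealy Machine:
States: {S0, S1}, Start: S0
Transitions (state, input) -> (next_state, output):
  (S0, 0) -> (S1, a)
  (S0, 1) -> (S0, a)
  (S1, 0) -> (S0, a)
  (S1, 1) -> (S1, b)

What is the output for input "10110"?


Step-by-step:
  (S0, 1) -> (S0, a)
  (S0, 0) -> (S1, a)
  (S1, 1) -> (S1, b)
  (S1, 1) -> (S1, b)
  (S1, 0) -> (S0, a)

"aabba"


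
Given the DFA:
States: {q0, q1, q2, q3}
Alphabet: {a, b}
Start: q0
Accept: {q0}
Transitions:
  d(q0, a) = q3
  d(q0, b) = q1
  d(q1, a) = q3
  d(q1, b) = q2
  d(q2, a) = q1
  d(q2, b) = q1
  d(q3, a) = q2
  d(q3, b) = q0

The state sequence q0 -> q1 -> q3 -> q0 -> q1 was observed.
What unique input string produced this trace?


Trace back each transition to find the symbol:
  q0 --[b]--> q1
  q1 --[a]--> q3
  q3 --[b]--> q0
  q0 --[b]--> q1

"babb"


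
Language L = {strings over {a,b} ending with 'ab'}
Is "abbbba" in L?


last two symbols = 'ba'

No, "abbbba" is not in L


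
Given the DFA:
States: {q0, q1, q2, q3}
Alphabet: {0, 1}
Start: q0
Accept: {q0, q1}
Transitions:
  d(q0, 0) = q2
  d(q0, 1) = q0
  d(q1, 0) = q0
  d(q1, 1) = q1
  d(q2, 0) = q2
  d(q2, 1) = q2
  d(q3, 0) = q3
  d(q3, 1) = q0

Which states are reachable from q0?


BFS from q0:
  layer 0: {q0}
  layer 1: {q2}

{q0, q2}


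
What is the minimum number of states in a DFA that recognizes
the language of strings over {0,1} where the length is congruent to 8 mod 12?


States track (length) mod 12.
Need 12 states: one per remainder 0..11; accept = remainder 8.

12


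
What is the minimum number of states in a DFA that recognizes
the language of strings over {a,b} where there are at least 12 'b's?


States: count = 0, 1, ..., 11, and a final '>= 12' state.
Total: 12 + 1 = 13. Accept = '>= 12' state.

13


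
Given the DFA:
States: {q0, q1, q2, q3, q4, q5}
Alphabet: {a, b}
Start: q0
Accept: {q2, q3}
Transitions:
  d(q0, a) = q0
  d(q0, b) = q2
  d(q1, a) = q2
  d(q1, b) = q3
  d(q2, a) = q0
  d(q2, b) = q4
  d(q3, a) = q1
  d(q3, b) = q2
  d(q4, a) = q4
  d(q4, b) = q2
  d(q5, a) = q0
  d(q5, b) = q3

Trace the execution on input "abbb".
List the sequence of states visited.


Input: abbb
d(q0, a) = q0
d(q0, b) = q2
d(q2, b) = q4
d(q4, b) = q2


q0 -> q0 -> q2 -> q4 -> q2


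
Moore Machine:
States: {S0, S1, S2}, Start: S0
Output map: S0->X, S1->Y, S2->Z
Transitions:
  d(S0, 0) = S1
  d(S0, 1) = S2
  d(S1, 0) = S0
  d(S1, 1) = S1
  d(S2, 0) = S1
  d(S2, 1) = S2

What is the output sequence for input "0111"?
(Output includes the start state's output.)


Start: S0 (output X)
  --0--> S1 (output Y)
  --1--> S1 (output Y)
  --1--> S1 (output Y)
  --1--> S1 (output Y)

"XYYYY"


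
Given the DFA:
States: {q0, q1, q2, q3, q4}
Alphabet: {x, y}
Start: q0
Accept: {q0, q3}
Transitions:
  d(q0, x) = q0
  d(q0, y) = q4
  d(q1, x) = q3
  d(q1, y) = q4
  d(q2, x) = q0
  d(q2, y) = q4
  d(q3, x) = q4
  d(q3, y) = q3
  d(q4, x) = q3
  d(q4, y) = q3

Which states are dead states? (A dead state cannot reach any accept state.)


Forward reachability from each state:
  q0 -> reaches accept state q0 (live)
  q1 -> reaches accept state q3 (live)
  q2 -> reaches accept state q0 (live)
  q3 -> reaches accept state q3 (live)
  q4 -> reaches accept state q3 (live)

None (all states can reach an accept state)


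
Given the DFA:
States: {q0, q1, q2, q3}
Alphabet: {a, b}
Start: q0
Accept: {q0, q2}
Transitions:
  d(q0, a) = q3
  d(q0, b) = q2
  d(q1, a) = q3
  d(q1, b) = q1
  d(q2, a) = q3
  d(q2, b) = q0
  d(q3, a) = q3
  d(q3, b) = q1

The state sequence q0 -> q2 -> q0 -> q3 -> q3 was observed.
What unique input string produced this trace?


Trace back each transition to find the symbol:
  q0 --[b]--> q2
  q2 --[b]--> q0
  q0 --[a]--> q3
  q3 --[a]--> q3

"bbaa"


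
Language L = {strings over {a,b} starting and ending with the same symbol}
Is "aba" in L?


first = 'a', last = 'a'

Yes, "aba" is in L


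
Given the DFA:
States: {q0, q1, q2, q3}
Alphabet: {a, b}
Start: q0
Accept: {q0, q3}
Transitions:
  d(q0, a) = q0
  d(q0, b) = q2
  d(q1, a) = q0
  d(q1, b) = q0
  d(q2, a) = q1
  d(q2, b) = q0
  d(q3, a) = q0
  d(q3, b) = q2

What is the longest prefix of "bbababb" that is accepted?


Run the DFA, marking each prefix where the state is accepting:
  "" -> q0 [accept]
  "b" -> q2 [reject]
  "bb" -> q0 [accept]
  "bba" -> q0 [accept]
  "bbab" -> q2 [reject]
  "bbaba" -> q1 [reject]
  "bbabab" -> q0 [accept]
  "bbababb" -> q2 [reject]

"bbabab"


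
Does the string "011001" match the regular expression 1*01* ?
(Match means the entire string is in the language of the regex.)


|string| = 6; first = '0'; last = '1'

No, "011001" does not match 1*01*


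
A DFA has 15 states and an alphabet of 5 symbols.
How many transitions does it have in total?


Each state has exactly one transition per symbol.
15 * 5 = 75

75


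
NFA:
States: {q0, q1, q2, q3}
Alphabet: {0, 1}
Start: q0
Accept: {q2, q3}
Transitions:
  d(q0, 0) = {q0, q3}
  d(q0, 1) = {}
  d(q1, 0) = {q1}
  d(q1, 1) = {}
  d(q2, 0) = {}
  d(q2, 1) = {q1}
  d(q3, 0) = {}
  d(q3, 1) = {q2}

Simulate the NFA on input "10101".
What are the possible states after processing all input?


Start: {q0}
  --1--> {}
  --0--> {}
  --1--> {}
  --0--> {}
  --1--> {}

{} (empty set, no valid transitions)


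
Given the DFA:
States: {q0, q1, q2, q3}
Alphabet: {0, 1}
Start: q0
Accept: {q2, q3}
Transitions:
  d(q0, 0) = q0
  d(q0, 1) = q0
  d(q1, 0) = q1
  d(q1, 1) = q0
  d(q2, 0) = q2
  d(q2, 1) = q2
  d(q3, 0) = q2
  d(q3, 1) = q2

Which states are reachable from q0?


BFS from q0:
  layer 0: {q0}

{q0}


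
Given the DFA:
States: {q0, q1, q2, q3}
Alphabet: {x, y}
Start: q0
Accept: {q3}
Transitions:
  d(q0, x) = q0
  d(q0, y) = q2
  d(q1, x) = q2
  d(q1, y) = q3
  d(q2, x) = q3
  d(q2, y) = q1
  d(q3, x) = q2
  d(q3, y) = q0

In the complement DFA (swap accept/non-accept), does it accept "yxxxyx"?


Trace: q0 -> q2 -> q3 -> q2 -> q3 -> q0 -> q0
Final: q0
Original accept: {q3}
Complement: q0 is not in original accept

Yes, complement accepts (original rejects)


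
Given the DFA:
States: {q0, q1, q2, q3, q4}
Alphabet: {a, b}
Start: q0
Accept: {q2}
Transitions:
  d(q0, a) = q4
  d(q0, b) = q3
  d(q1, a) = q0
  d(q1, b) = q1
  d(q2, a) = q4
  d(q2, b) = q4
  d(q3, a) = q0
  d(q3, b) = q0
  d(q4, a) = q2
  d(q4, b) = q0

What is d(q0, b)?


Looking up transition d(q0, b)

q3


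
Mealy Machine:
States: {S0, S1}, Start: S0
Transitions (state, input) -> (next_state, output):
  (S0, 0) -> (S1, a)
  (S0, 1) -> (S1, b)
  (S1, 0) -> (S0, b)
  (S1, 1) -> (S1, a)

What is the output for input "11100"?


Step-by-step:
  (S0, 1) -> (S1, b)
  (S1, 1) -> (S1, a)
  (S1, 1) -> (S1, a)
  (S1, 0) -> (S0, b)
  (S0, 0) -> (S1, a)

"baaba"


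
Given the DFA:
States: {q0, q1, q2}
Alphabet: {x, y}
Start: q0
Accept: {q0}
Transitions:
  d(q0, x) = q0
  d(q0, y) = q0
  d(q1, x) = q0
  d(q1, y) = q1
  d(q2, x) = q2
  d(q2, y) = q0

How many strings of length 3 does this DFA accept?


Enumerating all length-3 strings:
  "xxx" -> q0 [accept]
  "xxy" -> q0 [accept]
  "xyx" -> q0 [accept]
  "xyy" -> q0 [accept]
  "yxx" -> q0 [accept]
  "yxy" -> q0 [accept]
  "yyx" -> q0 [accept]
  "yyy" -> q0 [accept]

8 out of 8


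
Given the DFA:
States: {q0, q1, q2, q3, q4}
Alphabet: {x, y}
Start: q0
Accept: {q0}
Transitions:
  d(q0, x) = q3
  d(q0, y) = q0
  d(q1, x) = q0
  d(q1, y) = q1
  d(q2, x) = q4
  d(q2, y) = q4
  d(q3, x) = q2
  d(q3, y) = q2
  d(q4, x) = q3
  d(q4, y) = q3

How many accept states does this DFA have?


Accept states listed: {q0}
Counting: q0(1)

1


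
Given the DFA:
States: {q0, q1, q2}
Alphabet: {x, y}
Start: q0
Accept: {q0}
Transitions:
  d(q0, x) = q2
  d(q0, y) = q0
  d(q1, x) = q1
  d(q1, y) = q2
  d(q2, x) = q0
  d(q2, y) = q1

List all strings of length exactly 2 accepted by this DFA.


All strings of length 2: 4 total
Accepted: 2

"xx", "yy"


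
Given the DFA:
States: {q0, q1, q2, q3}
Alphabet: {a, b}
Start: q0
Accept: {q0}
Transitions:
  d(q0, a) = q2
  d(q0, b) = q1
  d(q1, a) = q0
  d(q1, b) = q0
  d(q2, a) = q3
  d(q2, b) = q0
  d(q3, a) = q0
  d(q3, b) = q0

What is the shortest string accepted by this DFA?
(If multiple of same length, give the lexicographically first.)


BFS by string length (lex-first path to each state shown):
  len 0: q0<-""
Found accept state at length 0.

"" (empty string)


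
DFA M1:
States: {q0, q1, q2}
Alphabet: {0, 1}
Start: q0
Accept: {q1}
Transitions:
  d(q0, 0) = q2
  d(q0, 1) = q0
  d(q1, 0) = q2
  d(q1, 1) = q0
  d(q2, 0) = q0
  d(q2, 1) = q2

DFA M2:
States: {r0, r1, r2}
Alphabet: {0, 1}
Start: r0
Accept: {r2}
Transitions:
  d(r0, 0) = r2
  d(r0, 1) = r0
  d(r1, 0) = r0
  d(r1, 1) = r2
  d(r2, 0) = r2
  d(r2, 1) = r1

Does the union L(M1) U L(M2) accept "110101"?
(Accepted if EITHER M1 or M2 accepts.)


M1: final=q0 accepted=False
M2: final=r0 accepted=False

No, union rejects (neither accepts)


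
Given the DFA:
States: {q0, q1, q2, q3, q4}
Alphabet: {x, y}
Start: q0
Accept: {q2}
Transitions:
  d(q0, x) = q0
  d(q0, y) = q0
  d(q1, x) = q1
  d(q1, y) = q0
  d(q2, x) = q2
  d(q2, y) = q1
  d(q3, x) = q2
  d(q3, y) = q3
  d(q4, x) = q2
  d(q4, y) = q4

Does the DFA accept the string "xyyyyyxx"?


Trace: q0 -> q0 -> q0 -> q0 -> q0 -> q0 -> q0 -> q0 -> q0
Final state: q0
Accept states: {q2}

No, rejected (final state q0 is not an accept state)


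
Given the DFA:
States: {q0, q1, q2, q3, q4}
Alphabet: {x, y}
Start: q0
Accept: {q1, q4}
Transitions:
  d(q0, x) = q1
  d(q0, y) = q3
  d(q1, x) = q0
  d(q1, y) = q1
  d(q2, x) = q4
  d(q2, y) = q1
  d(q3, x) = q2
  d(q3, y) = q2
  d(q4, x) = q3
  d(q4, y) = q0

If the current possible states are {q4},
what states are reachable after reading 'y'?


Apply transition on 'y' from each current state:
  d(q4, y) = q0

{q0}


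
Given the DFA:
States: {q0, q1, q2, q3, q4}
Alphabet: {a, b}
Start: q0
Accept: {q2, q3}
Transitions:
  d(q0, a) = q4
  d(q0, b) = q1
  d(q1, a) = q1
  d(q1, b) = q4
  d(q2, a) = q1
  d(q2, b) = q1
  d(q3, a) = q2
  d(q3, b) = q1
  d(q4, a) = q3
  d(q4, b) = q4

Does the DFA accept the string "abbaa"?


Trace: q0 -> q4 -> q4 -> q4 -> q3 -> q2
Final state: q2
Accept states: {q2, q3}

Yes, accepted (final state q2 is an accept state)


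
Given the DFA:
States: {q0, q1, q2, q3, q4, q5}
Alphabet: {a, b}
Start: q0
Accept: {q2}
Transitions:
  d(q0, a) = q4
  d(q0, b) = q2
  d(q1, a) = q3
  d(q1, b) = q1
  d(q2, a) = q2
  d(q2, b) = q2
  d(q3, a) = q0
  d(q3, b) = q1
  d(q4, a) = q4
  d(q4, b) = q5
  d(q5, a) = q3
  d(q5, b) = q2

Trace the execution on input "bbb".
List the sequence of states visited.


Input: bbb
d(q0, b) = q2
d(q2, b) = q2
d(q2, b) = q2


q0 -> q2 -> q2 -> q2


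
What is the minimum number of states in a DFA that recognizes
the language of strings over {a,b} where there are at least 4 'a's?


States: count = 0, 1, ..., 3, and a final '>= 4' state.
Total: 4 + 1 = 5. Accept = '>= 4' state.

5


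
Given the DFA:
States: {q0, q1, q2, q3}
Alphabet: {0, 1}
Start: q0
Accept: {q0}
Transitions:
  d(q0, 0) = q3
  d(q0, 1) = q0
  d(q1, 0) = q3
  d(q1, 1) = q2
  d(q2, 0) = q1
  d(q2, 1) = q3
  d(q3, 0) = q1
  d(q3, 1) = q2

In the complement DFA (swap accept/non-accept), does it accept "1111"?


Trace: q0 -> q0 -> q0 -> q0 -> q0
Final: q0
Original accept: {q0}
Complement: q0 is in original accept

No, complement rejects (original accepts)


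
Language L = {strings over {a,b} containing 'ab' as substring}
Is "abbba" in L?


'ab' occurs at index 0

Yes, "abbba" is in L


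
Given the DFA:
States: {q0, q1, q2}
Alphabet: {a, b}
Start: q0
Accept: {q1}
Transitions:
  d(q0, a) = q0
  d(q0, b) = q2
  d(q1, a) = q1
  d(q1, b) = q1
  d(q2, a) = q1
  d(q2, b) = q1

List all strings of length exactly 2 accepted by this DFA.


All strings of length 2: 4 total
Accepted: 2

"ba", "bb"


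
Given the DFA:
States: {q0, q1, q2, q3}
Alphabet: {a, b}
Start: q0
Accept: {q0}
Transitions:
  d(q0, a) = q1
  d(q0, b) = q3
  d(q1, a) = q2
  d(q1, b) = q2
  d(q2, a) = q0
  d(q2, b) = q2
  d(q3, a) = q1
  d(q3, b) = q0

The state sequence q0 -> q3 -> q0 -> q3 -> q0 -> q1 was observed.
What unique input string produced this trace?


Trace back each transition to find the symbol:
  q0 --[b]--> q3
  q3 --[b]--> q0
  q0 --[b]--> q3
  q3 --[b]--> q0
  q0 --[a]--> q1

"bbbba"


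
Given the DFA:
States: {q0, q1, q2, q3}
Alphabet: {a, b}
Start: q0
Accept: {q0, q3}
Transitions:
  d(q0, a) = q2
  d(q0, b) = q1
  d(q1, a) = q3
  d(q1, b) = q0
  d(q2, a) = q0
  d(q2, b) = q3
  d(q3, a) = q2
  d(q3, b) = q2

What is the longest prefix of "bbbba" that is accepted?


Run the DFA, marking each prefix where the state is accepting:
  "" -> q0 [accept]
  "b" -> q1 [reject]
  "bb" -> q0 [accept]
  "bbb" -> q1 [reject]
  "bbbb" -> q0 [accept]
  "bbbba" -> q2 [reject]

"bbbb"


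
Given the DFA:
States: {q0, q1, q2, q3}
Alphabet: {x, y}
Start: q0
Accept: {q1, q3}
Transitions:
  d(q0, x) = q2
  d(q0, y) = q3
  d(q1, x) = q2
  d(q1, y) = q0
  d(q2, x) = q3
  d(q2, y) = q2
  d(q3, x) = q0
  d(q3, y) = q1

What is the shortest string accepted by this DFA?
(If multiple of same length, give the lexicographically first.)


BFS by string length (lex-first path to each state shown):
  len 0: q0<-""
  len 1: q2<-"x", q3<-"y"
Found accept state at length 1.

"y"


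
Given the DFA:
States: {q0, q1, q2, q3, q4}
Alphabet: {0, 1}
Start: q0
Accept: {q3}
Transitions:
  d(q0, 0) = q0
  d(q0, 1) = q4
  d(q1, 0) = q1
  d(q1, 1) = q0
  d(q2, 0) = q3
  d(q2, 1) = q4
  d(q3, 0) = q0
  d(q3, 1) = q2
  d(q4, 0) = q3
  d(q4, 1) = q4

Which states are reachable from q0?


BFS from q0:
  layer 0: {q0}
  layer 1: {q4}
  layer 2: {q3}
  layer 3: {q2}

{q0, q2, q3, q4}


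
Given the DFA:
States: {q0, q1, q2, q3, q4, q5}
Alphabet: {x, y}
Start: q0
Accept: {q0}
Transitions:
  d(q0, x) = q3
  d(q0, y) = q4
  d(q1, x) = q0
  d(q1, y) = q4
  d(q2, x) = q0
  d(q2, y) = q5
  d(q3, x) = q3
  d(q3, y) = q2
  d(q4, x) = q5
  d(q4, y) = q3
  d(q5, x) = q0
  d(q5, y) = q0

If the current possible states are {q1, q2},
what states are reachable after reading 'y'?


Apply transition on 'y' from each current state:
  d(q1, y) = q4
  d(q2, y) = q5

{q4, q5}


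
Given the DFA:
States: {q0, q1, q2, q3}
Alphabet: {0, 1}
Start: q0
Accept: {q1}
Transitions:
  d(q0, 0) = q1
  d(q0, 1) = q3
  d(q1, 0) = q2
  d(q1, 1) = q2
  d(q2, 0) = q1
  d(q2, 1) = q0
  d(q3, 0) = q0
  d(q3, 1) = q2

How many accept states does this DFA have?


Accept states listed: {q1}
Counting: q1(1)

1


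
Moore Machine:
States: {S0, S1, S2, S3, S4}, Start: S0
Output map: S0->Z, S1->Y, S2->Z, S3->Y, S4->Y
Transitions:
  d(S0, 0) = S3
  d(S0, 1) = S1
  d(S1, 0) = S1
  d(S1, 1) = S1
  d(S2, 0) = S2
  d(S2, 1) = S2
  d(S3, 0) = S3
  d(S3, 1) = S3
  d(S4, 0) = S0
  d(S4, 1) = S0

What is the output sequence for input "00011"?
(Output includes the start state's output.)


Start: S0 (output Z)
  --0--> S3 (output Y)
  --0--> S3 (output Y)
  --0--> S3 (output Y)
  --1--> S3 (output Y)
  --1--> S3 (output Y)

"ZYYYYY"


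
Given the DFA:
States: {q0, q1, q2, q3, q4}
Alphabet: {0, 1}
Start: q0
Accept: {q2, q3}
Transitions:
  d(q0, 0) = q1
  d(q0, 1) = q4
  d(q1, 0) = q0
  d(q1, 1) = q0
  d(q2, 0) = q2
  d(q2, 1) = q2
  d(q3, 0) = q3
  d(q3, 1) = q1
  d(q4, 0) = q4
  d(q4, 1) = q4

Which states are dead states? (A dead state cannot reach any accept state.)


Forward reachability from each state:
  q0 -> reaches {q0, q1, q4}, no accept state (dead)
  q1 -> reaches {q0, q1, q4}, no accept state (dead)
  q2 -> reaches accept state q2 (live)
  q3 -> reaches accept state q3 (live)
  q4 -> reaches {q4}, no accept state (dead)

{q0, q1, q4}


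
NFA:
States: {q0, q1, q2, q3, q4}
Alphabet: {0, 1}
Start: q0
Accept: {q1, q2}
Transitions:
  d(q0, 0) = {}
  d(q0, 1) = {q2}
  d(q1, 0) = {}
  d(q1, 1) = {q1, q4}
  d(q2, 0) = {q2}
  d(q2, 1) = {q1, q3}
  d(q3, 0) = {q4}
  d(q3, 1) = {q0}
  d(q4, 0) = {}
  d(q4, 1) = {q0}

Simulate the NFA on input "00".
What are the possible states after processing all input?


Start: {q0}
  --0--> {}
  --0--> {}

{} (empty set, no valid transitions)


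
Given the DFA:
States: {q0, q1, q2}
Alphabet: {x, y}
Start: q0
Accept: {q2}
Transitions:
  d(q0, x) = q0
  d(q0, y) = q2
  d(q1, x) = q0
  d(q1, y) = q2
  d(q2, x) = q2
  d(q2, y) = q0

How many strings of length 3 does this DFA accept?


Enumerating all length-3 strings:
  "xxx" -> q0 [reject]
  "xxy" -> q2 [accept]
  "xyx" -> q2 [accept]
  "xyy" -> q0 [reject]
  "yxx" -> q2 [accept]
  "yxy" -> q0 [reject]
  "yyx" -> q0 [reject]
  "yyy" -> q2 [accept]

4 out of 8
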